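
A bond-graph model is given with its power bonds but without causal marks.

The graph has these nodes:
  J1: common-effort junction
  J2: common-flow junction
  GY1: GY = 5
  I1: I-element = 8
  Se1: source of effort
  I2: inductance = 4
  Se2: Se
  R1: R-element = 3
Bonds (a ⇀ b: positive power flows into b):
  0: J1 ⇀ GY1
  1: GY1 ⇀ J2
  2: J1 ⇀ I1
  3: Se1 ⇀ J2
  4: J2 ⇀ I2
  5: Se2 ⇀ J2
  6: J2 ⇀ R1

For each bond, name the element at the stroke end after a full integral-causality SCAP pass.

β0 |J1
β1 |J2
β2 |I1
β3 |J2
β4 |I2
β5 |J2
β6 |J2

bond 3 →J2  (Se1: effort source, stroke at far end)
bond 5 →J2  (source Se2 imposes e)
bond 2 →I1  (I1 outputs flow p/I1)
bond 0 →J1  (closing 0-jn rule on J1)
bond 1 →J2  (GY GY1: same side as bond 0)
bond 4 →I2  (I2: I, integral causality)
bond 6 →J2  (J2: bond 4 brought flow, rest push out)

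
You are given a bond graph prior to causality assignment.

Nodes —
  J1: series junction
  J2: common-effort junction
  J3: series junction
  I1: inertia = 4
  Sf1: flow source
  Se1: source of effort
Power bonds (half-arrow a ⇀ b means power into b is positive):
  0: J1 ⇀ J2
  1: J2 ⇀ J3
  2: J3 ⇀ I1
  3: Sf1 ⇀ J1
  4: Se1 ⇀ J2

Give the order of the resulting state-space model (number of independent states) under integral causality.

bond 3 |Sf1  (source Sf1 imposes f)
bond 4 |J2  (Se1 (Se) sets effort on bond)
bond 0 |J1  (1-jn J1 has f-setter on 3)
bond 1 |J3  (0-jn J2 has e-setter on 4)
bond 2 |I1  (J3: last free bond brings flow in)

1  (I1 all integral)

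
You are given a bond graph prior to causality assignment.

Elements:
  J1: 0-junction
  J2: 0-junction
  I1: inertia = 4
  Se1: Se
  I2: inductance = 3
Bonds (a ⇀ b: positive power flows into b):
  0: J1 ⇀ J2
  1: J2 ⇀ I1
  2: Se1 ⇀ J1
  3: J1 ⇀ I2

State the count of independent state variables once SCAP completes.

bond 2 |J1  (source Se1 imposes e)
bond 0 |J2  (J1: bond 2 brought effort, rest push out)
bond 3 |I2  (common-e at J1 fixed by 2)
bond 1 |I1  (common-e at J2 fixed by 0)

2  (I1, I2 all integral)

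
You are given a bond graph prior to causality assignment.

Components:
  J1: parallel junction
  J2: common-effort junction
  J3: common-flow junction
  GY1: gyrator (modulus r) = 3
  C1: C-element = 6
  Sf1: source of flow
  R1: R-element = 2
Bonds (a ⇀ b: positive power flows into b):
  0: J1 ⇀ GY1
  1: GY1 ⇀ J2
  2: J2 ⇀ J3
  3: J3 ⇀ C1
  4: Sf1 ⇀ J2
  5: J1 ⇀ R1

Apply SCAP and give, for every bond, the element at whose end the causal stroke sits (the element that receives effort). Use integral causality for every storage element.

bond 0 stroke→GY1
bond 1 stroke→GY1
bond 2 stroke→J2
bond 3 stroke→J3
bond 4 stroke→Sf1
bond 5 stroke→J1

b4 →Sf1  (Sf1 (Sf) sets flow on bond)
b3 →J3  (C1 integral (e out))
b2 →J2  (closing 1-jn rule on J3)
b1 →GY1  (common-e at J2 fixed by 2)
b0 →GY1  (through GY1, causality inverts; strokes same side of GY1)
b5 →J1  (J1 needs exactly one e-in)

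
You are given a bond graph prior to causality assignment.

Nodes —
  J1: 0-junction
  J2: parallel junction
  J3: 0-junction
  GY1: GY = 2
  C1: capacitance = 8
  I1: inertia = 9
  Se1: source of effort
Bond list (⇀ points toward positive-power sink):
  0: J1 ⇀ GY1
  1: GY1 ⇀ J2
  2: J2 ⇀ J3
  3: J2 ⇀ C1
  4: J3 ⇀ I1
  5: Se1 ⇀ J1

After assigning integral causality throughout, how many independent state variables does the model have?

2  (C1, I1 all integral)

β5 |J1  (Se1: effort source, stroke at far end)
β0 |GY1  (0-jn J1 has e-setter on 5)
β1 |GY1  (GY1: gyrator matches bond 0)
β3 |J2  (C1: C, integral causality)
β2 |J3  (common-e at J2 fixed by 3)
β4 |I1  (common-e at J3 fixed by 2)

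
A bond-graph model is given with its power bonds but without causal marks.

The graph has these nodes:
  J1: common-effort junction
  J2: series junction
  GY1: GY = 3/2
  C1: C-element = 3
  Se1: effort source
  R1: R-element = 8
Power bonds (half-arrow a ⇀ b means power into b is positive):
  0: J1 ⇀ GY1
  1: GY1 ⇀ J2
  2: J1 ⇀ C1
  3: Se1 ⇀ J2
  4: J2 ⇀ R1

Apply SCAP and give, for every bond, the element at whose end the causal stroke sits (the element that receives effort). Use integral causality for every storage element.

b3 |J2  (Se1 (Se) sets effort on bond)
b2 |J1  (C1 outputs effort q/C1)
b0 |GY1  (0-jn J1 has e-setter on 2)
b1 |GY1  (GY GY1: same side as bond 0)
b4 |J2  (J2 flow already set via bond 1)

bond 0 stroke at GY1
bond 1 stroke at GY1
bond 2 stroke at J1
bond 3 stroke at J2
bond 4 stroke at J2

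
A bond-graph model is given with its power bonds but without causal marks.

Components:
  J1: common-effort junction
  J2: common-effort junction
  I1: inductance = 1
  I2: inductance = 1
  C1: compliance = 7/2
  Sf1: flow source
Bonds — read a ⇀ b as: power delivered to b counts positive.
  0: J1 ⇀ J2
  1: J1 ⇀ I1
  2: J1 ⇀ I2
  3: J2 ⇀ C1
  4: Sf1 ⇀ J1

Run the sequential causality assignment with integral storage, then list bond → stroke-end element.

b4 →Sf1  (source Sf1 imposes f)
b1 →I1  (prefer integral on I1)
b2 →I2  (I2 integral (f out))
b0 →J1  (J1 needs exactly one e-in)
b3 →J2  (J2: last free bond brings effort in)

#0 →J1
#1 →I1
#2 →I2
#3 →J2
#4 →Sf1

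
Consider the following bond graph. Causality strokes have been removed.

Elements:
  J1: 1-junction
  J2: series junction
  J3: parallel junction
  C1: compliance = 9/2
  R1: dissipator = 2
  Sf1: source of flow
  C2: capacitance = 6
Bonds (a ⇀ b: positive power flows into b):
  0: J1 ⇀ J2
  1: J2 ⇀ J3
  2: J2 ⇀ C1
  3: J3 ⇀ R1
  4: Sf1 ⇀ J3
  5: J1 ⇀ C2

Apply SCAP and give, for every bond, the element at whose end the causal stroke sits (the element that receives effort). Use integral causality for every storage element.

β4 |Sf1  (Sf1 (Sf) sets flow on bond)
β2 |J2  (C1 integral (e out))
β5 |J1  (C2: C, integral causality)
β0 |J2  (closing 1-jn rule on J1)
β1 |J3  (closing 1-jn rule on J2)
β3 |R1  (J3: bond 1 brought effort, rest push out)

#0 |J2
#1 |J3
#2 |J2
#3 |R1
#4 |Sf1
#5 |J1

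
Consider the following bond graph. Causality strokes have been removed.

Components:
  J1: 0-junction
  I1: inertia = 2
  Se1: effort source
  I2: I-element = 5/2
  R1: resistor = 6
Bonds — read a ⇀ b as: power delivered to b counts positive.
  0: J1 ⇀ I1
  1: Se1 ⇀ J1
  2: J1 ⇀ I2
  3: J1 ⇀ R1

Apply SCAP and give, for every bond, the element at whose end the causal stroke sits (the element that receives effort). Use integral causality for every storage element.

bond 0 stroke at I1
bond 1 stroke at J1
bond 2 stroke at I2
bond 3 stroke at R1

bond 1 →J1  (Se1 fixes effort; stroke away)
bond 0 →I1  (J1 effort already set via bond 1)
bond 2 →I2  (common-e at J1 fixed by 1)
bond 3 →R1  (common-e at J1 fixed by 1)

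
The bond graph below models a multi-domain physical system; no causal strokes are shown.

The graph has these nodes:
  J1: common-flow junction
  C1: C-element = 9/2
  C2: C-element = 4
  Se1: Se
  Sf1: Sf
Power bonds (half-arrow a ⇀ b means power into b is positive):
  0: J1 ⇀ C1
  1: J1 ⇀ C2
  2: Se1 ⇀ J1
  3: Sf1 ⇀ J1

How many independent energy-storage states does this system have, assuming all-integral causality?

b2 →J1  (Se1: effort source, stroke at far end)
b3 →Sf1  (Sf1 (Sf) sets flow on bond)
b0 →J1  (common-f at J1 fixed by 3)
b1 →J1  (1-jn J1 has f-setter on 3)

2  (C1, C2 all integral)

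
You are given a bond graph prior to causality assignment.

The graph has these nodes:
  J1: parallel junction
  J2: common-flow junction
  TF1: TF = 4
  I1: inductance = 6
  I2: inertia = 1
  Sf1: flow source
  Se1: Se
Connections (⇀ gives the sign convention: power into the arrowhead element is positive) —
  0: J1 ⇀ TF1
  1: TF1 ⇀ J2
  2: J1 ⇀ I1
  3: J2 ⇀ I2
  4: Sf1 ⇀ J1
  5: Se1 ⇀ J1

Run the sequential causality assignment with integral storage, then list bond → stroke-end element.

b4 →Sf1  (source Sf1 imposes f)
b5 →J1  (Se1: effort source, stroke at far end)
b0 →TF1  (common-e at J1 fixed by 5)
b2 →I1  (common-e at J1 fixed by 5)
b1 →J2  (TF1: transformer flips bond 0)
b3 →I2  (only one flow-in slot at J2)

β0 |TF1
β1 |J2
β2 |I1
β3 |I2
β4 |Sf1
β5 |J1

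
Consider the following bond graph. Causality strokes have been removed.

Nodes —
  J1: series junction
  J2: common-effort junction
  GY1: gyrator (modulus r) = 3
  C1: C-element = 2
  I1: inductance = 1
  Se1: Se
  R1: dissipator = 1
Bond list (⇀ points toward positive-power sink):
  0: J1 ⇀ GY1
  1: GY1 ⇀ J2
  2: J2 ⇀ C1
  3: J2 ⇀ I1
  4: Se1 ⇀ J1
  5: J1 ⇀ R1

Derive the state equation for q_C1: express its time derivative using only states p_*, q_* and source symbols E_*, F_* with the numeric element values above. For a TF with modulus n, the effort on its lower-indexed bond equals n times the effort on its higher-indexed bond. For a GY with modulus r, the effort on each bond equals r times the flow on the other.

dq_C1/dt = E_Se1/3 - p_I1 - q_C1/18

#4 stroke→J1  (Se1 (Se) sets effort on bond)
#2 stroke→J2  (C1 integral (e out))
#1 stroke→GY1  (J2 effort already set via bond 2)
#3 stroke→I1  (J2: bond 2 brought effort, rest push out)
#0 stroke→GY1  (GY1 both-in/both-out from 1)
#5 stroke→J1  (common-f at J1 fixed by 0)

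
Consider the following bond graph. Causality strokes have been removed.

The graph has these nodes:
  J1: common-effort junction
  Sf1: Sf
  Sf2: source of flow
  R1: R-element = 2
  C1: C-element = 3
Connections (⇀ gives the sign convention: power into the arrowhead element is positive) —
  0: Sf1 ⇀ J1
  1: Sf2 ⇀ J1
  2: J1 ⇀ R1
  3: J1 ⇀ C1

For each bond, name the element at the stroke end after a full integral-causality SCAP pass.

β0 |Sf1
β1 |Sf2
β2 |R1
β3 |J1

β0 →Sf1  (source Sf1 imposes f)
β1 →Sf2  (Sf2 (Sf) sets flow on bond)
β3 →J1  (C1 integral (e out))
β2 →R1  (J1 effort already set via bond 3)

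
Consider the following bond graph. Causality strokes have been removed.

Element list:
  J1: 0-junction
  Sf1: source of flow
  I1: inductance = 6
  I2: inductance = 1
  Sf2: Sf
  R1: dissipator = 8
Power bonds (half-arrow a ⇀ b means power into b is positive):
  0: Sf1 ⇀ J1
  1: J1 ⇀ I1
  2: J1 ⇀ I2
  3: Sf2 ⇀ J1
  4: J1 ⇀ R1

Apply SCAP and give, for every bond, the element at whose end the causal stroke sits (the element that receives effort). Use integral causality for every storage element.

β0 |Sf1
β1 |I1
β2 |I2
β3 |Sf2
β4 |J1

β0 stroke at Sf1  (Sf1 fixes flow; stroke at Sf1)
β3 stroke at Sf2  (Sf2 fixes flow; stroke at Sf2)
β1 stroke at I1  (prefer integral on I1)
β2 stroke at I2  (prefer integral on I2)
β4 stroke at J1  (J1 needs exactly one e-in)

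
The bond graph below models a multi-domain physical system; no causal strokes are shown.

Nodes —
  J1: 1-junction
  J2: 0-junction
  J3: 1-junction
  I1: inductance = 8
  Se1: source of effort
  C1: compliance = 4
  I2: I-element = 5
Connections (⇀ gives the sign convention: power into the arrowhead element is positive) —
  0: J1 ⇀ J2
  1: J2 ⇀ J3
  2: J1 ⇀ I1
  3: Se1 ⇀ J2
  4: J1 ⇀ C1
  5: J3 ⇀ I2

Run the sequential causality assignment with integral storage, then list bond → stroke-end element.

#3 |J2  (Se1 (Se) sets effort on bond)
#0 |J1  (0-jn J2 has e-setter on 3)
#1 |J3  (J2 effort already set via bond 3)
#5 |I2  (closing 1-jn rule on J3)
#2 |I1  (I1 integral (f out))
#4 |J1  (J1: bond 2 brought flow, rest push out)

bond 0 |J1
bond 1 |J3
bond 2 |I1
bond 3 |J2
bond 4 |J1
bond 5 |I2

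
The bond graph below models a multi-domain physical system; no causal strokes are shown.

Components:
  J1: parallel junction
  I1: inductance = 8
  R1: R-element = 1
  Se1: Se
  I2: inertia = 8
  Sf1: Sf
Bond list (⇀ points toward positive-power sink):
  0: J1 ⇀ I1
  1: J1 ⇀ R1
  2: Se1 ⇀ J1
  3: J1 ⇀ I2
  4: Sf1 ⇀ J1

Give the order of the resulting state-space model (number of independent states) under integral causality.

2  (I1, I2 all integral)

β2 |J1  (source Se1 imposes e)
β4 |Sf1  (Sf1 (Sf) sets flow on bond)
β0 |I1  (J1: bond 2 brought effort, rest push out)
β1 |R1  (0-jn J1 has e-setter on 2)
β3 |I2  (J1 effort already set via bond 2)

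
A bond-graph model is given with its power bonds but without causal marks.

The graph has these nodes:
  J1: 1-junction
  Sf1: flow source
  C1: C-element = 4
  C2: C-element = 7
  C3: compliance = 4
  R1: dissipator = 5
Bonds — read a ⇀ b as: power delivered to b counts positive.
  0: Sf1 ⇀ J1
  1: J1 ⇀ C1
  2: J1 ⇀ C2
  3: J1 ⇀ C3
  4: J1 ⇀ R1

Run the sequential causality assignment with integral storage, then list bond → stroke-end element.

b0 stroke at Sf1  (Sf1: flow source, stroke at near end)
b1 stroke at J1  (J1 flow already set via bond 0)
b2 stroke at J1  (common-f at J1 fixed by 0)
b3 stroke at J1  (common-f at J1 fixed by 0)
b4 stroke at J1  (common-f at J1 fixed by 0)

bond 0 |Sf1
bond 1 |J1
bond 2 |J1
bond 3 |J1
bond 4 |J1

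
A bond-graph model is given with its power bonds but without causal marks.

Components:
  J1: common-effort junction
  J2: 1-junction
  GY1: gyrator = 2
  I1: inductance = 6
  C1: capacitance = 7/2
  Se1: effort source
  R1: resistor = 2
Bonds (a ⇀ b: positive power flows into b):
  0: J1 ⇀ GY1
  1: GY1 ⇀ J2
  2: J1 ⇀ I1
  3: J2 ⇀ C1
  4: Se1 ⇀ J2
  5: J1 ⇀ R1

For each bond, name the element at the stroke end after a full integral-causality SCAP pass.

b0 →GY1
b1 →GY1
b2 →I1
b3 →J2
b4 →J2
b5 →J1

b4 stroke→J2  (Se1 (Se) sets effort on bond)
b2 stroke→I1  (I1 outputs flow p/I1)
b3 stroke→J2  (C1 outputs effort q/C1)
b1 stroke→GY1  (closing 1-jn rule on J2)
b0 stroke→GY1  (GY1: gyrator matches bond 1)
b5 stroke→J1  (only one effort-in slot at J1)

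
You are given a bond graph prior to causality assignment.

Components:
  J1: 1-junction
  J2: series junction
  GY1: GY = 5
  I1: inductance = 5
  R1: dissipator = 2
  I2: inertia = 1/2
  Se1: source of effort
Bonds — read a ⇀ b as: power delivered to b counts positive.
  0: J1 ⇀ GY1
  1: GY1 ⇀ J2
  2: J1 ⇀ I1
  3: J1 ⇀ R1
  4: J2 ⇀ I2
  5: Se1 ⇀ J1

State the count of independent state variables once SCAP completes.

2  (I1, I2 all integral)

bond 5 stroke at J1  (Se1 fixes effort; stroke away)
bond 2 stroke at I1  (I1 outputs flow p/I1)
bond 0 stroke at J1  (1-jn J1 has f-setter on 2)
bond 3 stroke at J1  (common-f at J1 fixed by 2)
bond 1 stroke at J2  (GY1: gyrator matches bond 0)
bond 4 stroke at I2  (closing 1-jn rule on J2)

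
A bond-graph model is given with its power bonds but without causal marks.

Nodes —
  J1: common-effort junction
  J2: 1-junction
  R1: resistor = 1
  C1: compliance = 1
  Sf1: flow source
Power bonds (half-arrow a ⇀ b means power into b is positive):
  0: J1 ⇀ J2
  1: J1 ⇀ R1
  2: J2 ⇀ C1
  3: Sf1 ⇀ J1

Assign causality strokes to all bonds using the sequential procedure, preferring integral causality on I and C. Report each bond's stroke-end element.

b0 →J1
b1 →R1
b2 →J2
b3 →Sf1

β3 stroke→Sf1  (Sf1 (Sf) sets flow on bond)
β2 stroke→J2  (C1 outputs effort q/C1)
β0 stroke→J1  (only one flow-in slot at J2)
β1 stroke→R1  (J1: bond 0 brought effort, rest push out)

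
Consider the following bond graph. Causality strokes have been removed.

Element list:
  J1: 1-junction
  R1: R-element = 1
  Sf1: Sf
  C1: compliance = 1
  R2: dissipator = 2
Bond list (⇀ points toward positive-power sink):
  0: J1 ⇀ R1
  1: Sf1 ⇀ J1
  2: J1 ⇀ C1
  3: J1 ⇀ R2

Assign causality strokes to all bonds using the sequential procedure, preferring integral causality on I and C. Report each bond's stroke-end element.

b0 stroke at J1
b1 stroke at Sf1
b2 stroke at J1
b3 stroke at J1

#1 |Sf1  (Sf1: flow source, stroke at near end)
#0 |J1  (1-jn J1 has f-setter on 1)
#2 |J1  (J1 flow already set via bond 1)
#3 |J1  (J1 flow already set via bond 1)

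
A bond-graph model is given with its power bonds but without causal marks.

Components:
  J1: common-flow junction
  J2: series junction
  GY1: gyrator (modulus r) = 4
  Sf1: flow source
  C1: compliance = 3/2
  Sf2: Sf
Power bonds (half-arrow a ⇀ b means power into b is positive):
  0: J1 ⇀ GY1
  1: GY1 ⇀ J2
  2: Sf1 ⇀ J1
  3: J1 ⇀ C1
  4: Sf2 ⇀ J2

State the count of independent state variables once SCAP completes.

1  (C1 all integral)

bond 2 stroke at Sf1  (Sf1 (Sf) sets flow on bond)
bond 4 stroke at Sf2  (Sf2 fixes flow; stroke at Sf2)
bond 0 stroke at J1  (J1 flow already set via bond 2)
bond 3 stroke at J1  (J1: bond 2 brought flow, rest push out)
bond 1 stroke at J2  (1-jn J2 has f-setter on 4)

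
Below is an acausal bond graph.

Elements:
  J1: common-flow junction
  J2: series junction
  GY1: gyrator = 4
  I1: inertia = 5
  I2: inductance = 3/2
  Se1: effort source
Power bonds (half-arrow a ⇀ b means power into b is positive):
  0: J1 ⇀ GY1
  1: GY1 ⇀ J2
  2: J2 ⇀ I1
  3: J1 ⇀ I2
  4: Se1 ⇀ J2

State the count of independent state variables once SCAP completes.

#4 →J2  (Se1 (Se) sets effort on bond)
#2 →I1  (I1: I, integral causality)
#1 →J2  (J2 flow already set via bond 2)
#0 →J1  (through GY1, causality inverts; strokes same side of GY1)
#3 →I2  (J1: last free bond brings flow in)

2  (I1, I2 all integral)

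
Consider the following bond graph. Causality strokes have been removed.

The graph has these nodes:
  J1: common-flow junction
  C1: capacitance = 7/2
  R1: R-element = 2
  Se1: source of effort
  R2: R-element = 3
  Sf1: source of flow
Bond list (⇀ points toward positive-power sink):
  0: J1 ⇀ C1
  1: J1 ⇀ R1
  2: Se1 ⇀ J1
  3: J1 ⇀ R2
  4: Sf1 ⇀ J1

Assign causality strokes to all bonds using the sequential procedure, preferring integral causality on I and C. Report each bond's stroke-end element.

#2 →J1  (Se1: effort source, stroke at far end)
#4 →Sf1  (Sf1: flow source, stroke at near end)
#0 →J1  (1-jn J1 has f-setter on 4)
#1 →J1  (J1 flow already set via bond 4)
#3 →J1  (J1 flow already set via bond 4)

bond 0 stroke→J1
bond 1 stroke→J1
bond 2 stroke→J1
bond 3 stroke→J1
bond 4 stroke→Sf1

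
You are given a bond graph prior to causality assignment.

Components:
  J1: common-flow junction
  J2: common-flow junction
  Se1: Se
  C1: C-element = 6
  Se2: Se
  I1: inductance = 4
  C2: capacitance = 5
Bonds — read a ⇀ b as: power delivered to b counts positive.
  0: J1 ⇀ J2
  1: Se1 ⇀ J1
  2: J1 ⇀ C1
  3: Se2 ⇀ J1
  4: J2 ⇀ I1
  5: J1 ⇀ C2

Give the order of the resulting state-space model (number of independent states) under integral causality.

β1 |J1  (source Se1 imposes e)
β3 |J1  (source Se2 imposes e)
β2 |J1  (prefer integral on C1)
β4 |I1  (I1 integral (f out))
β0 |J2  (J2 flow already set via bond 4)
β5 |J1  (common-f at J1 fixed by 0)

3  (C1, C2, I1 all integral)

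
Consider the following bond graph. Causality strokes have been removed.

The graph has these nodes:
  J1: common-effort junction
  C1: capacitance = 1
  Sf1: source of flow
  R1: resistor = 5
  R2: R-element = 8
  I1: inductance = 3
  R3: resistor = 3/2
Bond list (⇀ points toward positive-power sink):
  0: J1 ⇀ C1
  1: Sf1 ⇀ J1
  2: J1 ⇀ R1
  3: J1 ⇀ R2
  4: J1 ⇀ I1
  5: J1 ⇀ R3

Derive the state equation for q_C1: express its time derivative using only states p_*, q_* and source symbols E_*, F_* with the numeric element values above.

dq_C1/dt = F_Sf1 - p_I1/3 - 119*q_C1/120

bond 1 stroke→Sf1  (Sf1 (Sf) sets flow on bond)
bond 0 stroke→J1  (C1: C, integral causality)
bond 2 stroke→R1  (J1 effort already set via bond 0)
bond 3 stroke→R2  (0-jn J1 has e-setter on 0)
bond 4 stroke→I1  (J1: bond 0 brought effort, rest push out)
bond 5 stroke→R3  (J1: bond 0 brought effort, rest push out)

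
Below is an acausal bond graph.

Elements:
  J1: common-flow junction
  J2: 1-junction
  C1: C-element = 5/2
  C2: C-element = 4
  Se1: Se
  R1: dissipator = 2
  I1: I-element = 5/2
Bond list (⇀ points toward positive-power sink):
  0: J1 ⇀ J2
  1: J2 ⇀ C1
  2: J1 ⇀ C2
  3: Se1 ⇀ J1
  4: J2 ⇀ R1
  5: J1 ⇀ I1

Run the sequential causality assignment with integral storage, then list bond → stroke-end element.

β0 stroke→J1
β1 stroke→J2
β2 stroke→J1
β3 stroke→J1
β4 stroke→J2
β5 stroke→I1

#3 |J1  (Se1 (Se) sets effort on bond)
#1 |J2  (C1: C, integral causality)
#2 |J1  (C2 integral (e out))
#5 |I1  (I1 outputs flow p/I1)
#0 |J1  (J1 flow already set via bond 5)
#4 |J2  (J2: bond 0 brought flow, rest push out)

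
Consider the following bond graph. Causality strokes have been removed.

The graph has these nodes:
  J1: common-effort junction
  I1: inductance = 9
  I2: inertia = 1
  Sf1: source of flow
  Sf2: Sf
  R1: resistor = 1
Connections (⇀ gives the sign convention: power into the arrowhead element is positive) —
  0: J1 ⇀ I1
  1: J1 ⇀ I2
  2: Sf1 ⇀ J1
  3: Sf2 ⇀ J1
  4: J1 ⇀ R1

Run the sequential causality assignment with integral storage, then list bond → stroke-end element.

b0 →I1
b1 →I2
b2 →Sf1
b3 →Sf2
b4 →J1

b2 stroke→Sf1  (Sf1 (Sf) sets flow on bond)
b3 stroke→Sf2  (Sf2 fixes flow; stroke at Sf2)
b0 stroke→I1  (prefer integral on I1)
b1 stroke→I2  (I2: I, integral causality)
b4 stroke→J1  (J1 needs exactly one e-in)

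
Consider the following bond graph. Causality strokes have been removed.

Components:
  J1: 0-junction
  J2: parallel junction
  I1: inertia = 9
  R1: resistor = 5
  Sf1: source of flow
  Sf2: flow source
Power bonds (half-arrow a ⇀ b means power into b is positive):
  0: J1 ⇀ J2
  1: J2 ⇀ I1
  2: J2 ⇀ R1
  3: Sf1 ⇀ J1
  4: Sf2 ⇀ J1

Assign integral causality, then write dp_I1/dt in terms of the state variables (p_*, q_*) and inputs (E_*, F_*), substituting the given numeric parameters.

dp_I1/dt = 5*F_Sf1 + 5*F_Sf2 - 5*p_I1/9

#3 →Sf1  (Sf1 fixes flow; stroke at Sf1)
#4 →Sf2  (source Sf2 imposes f)
#0 →J1  (only one effort-in slot at J1)
#1 →I1  (I1 integral (f out))
#2 →J2  (J2: last free bond brings effort in)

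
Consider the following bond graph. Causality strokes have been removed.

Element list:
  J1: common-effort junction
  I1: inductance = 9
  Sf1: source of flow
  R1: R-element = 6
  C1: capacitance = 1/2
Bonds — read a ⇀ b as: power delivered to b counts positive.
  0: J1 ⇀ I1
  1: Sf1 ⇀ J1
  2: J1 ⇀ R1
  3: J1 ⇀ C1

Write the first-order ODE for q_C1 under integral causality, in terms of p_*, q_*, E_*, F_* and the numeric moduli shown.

b1 stroke→Sf1  (Sf1 fixes flow; stroke at Sf1)
b0 stroke→I1  (I1 outputs flow p/I1)
b3 stroke→J1  (C1 outputs effort q/C1)
b2 stroke→R1  (common-e at J1 fixed by 3)

dq_C1/dt = F_Sf1 - p_I1/9 - q_C1/3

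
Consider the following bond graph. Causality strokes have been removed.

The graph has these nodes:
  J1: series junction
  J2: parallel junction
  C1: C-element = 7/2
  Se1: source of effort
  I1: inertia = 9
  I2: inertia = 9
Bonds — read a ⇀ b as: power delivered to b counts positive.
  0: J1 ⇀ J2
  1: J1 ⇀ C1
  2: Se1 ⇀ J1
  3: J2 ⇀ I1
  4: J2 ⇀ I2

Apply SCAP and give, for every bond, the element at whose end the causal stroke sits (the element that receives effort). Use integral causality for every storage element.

β2 →J1  (Se1 (Se) sets effort on bond)
β1 →J1  (C1 outputs effort q/C1)
β0 →J2  (J1 needs exactly one f-in)
β3 →I1  (0-jn J2 has e-setter on 0)
β4 →I2  (J2 effort already set via bond 0)

#0 |J2
#1 |J1
#2 |J1
#3 |I1
#4 |I2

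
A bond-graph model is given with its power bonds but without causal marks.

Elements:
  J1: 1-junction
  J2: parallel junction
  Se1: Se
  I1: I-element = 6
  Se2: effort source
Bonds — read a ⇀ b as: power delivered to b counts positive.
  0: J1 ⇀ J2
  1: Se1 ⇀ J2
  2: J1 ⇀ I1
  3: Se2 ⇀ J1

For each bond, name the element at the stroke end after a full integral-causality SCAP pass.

β0 stroke→J1
β1 stroke→J2
β2 stroke→I1
β3 stroke→J1

#1 stroke→J2  (Se1 fixes effort; stroke away)
#3 stroke→J1  (Se2: effort source, stroke at far end)
#0 stroke→J1  (J2 effort already set via bond 1)
#2 stroke→I1  (J1 needs exactly one f-in)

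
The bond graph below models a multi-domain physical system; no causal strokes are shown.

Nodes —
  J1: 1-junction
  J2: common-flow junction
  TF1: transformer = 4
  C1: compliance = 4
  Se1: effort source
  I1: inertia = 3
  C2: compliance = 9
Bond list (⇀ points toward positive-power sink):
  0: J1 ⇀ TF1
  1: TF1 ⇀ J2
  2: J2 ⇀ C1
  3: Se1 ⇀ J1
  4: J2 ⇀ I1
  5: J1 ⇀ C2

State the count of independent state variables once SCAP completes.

b3 stroke at J1  (source Se1 imposes e)
b2 stroke at J2  (C1 integral (e out))
b4 stroke at I1  (I1 integral (f out))
b1 stroke at J2  (1-jn J2 has f-setter on 4)
b0 stroke at TF1  (TF1: transformer flips bond 1)
b5 stroke at J1  (J1: bond 0 brought flow, rest push out)

3  (C1, C2, I1 all integral)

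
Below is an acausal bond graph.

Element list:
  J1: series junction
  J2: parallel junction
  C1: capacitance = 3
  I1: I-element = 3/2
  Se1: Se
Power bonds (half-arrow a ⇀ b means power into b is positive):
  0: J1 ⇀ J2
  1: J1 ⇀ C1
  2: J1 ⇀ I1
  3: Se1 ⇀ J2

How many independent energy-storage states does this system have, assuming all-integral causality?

b3 →J2  (source Se1 imposes e)
b0 →J1  (common-e at J2 fixed by 3)
b1 →J1  (C1 outputs effort q/C1)
b2 →I1  (J1: last free bond brings flow in)

2  (C1, I1 all integral)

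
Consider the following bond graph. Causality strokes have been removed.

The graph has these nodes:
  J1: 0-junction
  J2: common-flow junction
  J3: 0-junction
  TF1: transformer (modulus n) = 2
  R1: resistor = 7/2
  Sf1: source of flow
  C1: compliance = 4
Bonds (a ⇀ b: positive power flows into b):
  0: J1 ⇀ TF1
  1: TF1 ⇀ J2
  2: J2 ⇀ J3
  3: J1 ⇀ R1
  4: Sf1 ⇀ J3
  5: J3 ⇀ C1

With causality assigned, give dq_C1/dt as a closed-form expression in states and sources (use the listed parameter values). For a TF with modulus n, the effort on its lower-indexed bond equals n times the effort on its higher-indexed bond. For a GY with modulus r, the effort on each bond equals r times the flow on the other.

#4 |Sf1  (Sf1 (Sf) sets flow on bond)
#5 |J3  (C1 integral (e out))
#2 |J2  (J3: bond 5 brought effort, rest push out)
#1 |TF1  (J2: last free bond brings flow in)
#0 |J1  (TF1 one-in-one-out from 1)
#3 |R1  (J1 effort already set via bond 0)

dq_C1/dt = F_Sf1 - 2*q_C1/7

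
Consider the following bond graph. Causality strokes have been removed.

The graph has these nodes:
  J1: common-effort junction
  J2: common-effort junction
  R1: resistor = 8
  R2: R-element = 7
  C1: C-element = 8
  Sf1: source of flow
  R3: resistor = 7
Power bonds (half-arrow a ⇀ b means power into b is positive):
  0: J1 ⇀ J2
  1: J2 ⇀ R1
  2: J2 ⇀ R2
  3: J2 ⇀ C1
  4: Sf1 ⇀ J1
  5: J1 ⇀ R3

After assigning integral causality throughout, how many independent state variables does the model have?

1  (C1 all integral)

bond 4 →Sf1  (Sf1 (Sf) sets flow on bond)
bond 3 →J2  (C1 integral (e out))
bond 0 →J1  (J2: bond 3 brought effort, rest push out)
bond 1 →R1  (J2: bond 3 brought effort, rest push out)
bond 2 →R2  (0-jn J2 has e-setter on 3)
bond 5 →R3  (J1 effort already set via bond 0)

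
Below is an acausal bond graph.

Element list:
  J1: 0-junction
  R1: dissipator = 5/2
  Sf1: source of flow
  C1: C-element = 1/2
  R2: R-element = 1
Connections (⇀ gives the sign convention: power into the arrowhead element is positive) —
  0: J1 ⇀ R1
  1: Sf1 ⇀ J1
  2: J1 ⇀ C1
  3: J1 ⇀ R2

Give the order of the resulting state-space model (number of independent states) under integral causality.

bond 1 stroke at Sf1  (Sf1 (Sf) sets flow on bond)
bond 2 stroke at J1  (C1 outputs effort q/C1)
bond 0 stroke at R1  (common-e at J1 fixed by 2)
bond 3 stroke at R2  (0-jn J1 has e-setter on 2)

1  (C1 all integral)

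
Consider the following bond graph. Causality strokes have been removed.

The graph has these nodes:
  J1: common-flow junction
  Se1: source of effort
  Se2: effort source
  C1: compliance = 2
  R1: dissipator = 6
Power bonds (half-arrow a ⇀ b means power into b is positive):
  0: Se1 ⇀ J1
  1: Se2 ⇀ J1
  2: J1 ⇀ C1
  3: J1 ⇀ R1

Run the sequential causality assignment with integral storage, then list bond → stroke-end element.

b0 →J1
b1 →J1
b2 →J1
b3 →R1

bond 0 stroke→J1  (Se1: effort source, stroke at far end)
bond 1 stroke→J1  (Se2 (Se) sets effort on bond)
bond 2 stroke→J1  (C1 integral (e out))
bond 3 stroke→R1  (closing 1-jn rule on J1)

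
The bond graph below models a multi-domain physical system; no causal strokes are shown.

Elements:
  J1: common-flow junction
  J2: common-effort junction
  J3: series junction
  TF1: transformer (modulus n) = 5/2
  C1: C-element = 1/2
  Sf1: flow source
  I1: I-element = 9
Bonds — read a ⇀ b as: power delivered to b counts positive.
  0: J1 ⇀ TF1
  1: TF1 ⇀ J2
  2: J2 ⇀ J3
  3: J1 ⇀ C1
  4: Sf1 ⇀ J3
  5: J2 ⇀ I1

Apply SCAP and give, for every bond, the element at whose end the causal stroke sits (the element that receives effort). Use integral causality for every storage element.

#0 |TF1
#1 |J2
#2 |J3
#3 |J1
#4 |Sf1
#5 |I1

#4 →Sf1  (source Sf1 imposes f)
#2 →J3  (common-f at J3 fixed by 4)
#3 →J1  (C1: C, integral causality)
#0 →TF1  (only one flow-in slot at J1)
#1 →J2  (TF1: transformer flips bond 0)
#5 →I1  (J2 effort already set via bond 1)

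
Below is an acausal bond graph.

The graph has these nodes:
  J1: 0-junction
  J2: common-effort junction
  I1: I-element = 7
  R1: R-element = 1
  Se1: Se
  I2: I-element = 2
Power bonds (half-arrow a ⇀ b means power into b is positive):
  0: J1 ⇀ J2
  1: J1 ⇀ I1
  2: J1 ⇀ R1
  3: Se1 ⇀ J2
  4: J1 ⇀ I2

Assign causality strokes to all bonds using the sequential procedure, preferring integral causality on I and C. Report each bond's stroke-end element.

#0 |J1
#1 |I1
#2 |R1
#3 |J2
#4 |I2

#3 stroke→J2  (source Se1 imposes e)
#0 stroke→J1  (common-e at J2 fixed by 3)
#1 stroke→I1  (J1: bond 0 brought effort, rest push out)
#2 stroke→R1  (common-e at J1 fixed by 0)
#4 stroke→I2  (J1: bond 0 brought effort, rest push out)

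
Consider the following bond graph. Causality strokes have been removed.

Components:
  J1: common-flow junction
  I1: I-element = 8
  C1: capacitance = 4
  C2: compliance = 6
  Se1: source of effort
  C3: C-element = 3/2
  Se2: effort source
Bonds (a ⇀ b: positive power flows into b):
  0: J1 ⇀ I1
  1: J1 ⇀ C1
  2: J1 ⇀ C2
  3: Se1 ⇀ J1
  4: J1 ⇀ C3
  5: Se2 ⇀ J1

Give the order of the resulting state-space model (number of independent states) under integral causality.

4  (C1, C2, C3, I1 all integral)

bond 3 stroke at J1  (Se1: effort source, stroke at far end)
bond 5 stroke at J1  (Se2 (Se) sets effort on bond)
bond 0 stroke at I1  (prefer integral on I1)
bond 1 stroke at J1  (J1: bond 0 brought flow, rest push out)
bond 2 stroke at J1  (1-jn J1 has f-setter on 0)
bond 4 stroke at J1  (J1 flow already set via bond 0)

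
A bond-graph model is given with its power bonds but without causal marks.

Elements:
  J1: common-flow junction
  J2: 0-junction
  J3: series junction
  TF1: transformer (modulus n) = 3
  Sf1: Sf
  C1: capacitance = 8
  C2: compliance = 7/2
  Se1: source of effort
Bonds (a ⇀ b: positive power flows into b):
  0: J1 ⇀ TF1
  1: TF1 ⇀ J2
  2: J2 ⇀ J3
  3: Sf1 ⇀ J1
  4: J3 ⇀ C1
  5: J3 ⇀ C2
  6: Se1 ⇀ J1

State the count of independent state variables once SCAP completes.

β3 stroke at Sf1  (source Sf1 imposes f)
β6 stroke at J1  (Se1: effort source, stroke at far end)
β0 stroke at J1  (common-f at J1 fixed by 3)
β1 stroke at TF1  (TF1: transformer flips bond 0)
β2 stroke at J2  (J2 needs exactly one e-in)
β4 stroke at J3  (common-f at J3 fixed by 2)
β5 stroke at J3  (common-f at J3 fixed by 2)

2  (C1, C2 all integral)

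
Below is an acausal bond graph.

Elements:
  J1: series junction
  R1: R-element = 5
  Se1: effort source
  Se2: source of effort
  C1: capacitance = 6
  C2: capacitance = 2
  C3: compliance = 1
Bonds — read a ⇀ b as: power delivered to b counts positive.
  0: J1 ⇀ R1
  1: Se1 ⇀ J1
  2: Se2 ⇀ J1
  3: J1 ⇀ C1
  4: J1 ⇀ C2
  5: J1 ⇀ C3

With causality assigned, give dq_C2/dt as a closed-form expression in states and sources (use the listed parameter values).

dq_C2/dt = E_Se1/5 + E_Se2/5 - q_C1/30 - q_C2/10 - q_C3/5

b1 stroke at J1  (source Se1 imposes e)
b2 stroke at J1  (source Se2 imposes e)
b3 stroke at J1  (prefer integral on C1)
b4 stroke at J1  (C2: C, integral causality)
b5 stroke at J1  (C3 integral (e out))
b0 stroke at R1  (only one flow-in slot at J1)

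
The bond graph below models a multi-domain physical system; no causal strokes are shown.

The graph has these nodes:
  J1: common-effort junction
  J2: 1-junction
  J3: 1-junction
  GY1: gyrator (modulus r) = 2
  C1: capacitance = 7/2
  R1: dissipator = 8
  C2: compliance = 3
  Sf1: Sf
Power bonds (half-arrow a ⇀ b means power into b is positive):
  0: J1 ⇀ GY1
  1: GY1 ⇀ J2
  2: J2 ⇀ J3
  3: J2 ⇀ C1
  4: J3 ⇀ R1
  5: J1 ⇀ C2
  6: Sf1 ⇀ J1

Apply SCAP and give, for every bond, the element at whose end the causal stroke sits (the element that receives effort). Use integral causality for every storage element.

#0 →GY1
#1 →GY1
#2 →J2
#3 →J2
#4 →J3
#5 →J1
#6 →Sf1

#6 →Sf1  (Sf1 (Sf) sets flow on bond)
#3 →J2  (C1 integral (e out))
#5 →J1  (C2 integral (e out))
#0 →GY1  (0-jn J1 has e-setter on 5)
#1 →GY1  (GY GY1: same side as bond 0)
#2 →J2  (J2 flow already set via bond 1)
#4 →J3  (J3 flow already set via bond 2)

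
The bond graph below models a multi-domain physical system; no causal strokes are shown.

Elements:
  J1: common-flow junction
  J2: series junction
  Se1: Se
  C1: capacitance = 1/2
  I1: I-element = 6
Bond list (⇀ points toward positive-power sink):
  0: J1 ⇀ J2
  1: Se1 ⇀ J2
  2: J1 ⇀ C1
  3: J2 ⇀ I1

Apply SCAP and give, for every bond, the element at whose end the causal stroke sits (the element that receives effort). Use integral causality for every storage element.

#0 |J2
#1 |J2
#2 |J1
#3 |I1

b1 →J2  (Se1 (Se) sets effort on bond)
b2 →J1  (C1 integral (e out))
b0 →J2  (only one flow-in slot at J1)
b3 →I1  (J2: last free bond brings flow in)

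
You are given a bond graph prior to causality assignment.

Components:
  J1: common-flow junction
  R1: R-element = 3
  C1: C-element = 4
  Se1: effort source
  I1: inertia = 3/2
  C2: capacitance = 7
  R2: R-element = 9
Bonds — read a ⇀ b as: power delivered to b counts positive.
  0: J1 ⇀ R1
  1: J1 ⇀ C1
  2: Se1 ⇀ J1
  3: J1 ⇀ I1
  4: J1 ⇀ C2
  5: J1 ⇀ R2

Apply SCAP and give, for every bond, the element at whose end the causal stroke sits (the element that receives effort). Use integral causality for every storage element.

bond 0 |J1
bond 1 |J1
bond 2 |J1
bond 3 |I1
bond 4 |J1
bond 5 |J1

#2 stroke at J1  (Se1 (Se) sets effort on bond)
#1 stroke at J1  (C1: C, integral causality)
#3 stroke at I1  (I1 integral (f out))
#0 stroke at J1  (J1 flow already set via bond 3)
#4 stroke at J1  (J1: bond 3 brought flow, rest push out)
#5 stroke at J1  (J1 flow already set via bond 3)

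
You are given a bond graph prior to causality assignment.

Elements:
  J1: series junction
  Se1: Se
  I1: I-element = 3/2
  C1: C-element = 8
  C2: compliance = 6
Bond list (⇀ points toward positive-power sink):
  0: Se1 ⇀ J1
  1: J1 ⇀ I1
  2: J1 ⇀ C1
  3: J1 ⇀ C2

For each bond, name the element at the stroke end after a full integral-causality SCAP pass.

bond 0 →J1
bond 1 →I1
bond 2 →J1
bond 3 →J1

β0 stroke at J1  (Se1 fixes effort; stroke away)
β1 stroke at I1  (I1 integral (f out))
β2 stroke at J1  (common-f at J1 fixed by 1)
β3 stroke at J1  (J1: bond 1 brought flow, rest push out)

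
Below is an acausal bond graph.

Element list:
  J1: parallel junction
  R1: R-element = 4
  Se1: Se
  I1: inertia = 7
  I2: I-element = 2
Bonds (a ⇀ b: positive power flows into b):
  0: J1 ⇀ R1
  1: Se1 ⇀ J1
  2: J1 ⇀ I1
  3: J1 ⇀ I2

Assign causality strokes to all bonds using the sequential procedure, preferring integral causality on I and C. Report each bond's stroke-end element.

#1 stroke at J1  (Se1 (Se) sets effort on bond)
#0 stroke at R1  (J1: bond 1 brought effort, rest push out)
#2 stroke at I1  (J1 effort already set via bond 1)
#3 stroke at I2  (common-e at J1 fixed by 1)

#0 |R1
#1 |J1
#2 |I1
#3 |I2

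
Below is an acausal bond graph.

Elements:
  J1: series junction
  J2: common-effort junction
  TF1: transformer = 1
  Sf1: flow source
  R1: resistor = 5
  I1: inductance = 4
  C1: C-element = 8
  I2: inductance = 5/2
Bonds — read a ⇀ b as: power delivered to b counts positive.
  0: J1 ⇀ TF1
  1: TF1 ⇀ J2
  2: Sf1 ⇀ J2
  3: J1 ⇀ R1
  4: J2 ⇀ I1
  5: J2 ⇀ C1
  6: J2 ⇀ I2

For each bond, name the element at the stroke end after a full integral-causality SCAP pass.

bond 0 stroke at J1
bond 1 stroke at TF1
bond 2 stroke at Sf1
bond 3 stroke at R1
bond 4 stroke at I1
bond 5 stroke at J2
bond 6 stroke at I2

#2 stroke at Sf1  (source Sf1 imposes f)
#4 stroke at I1  (prefer integral on I1)
#5 stroke at J2  (C1: C, integral causality)
#1 stroke at TF1  (J2 effort already set via bond 5)
#6 stroke at I2  (J2: bond 5 brought effort, rest push out)
#0 stroke at J1  (through TF1, causality passes straight; one stroke at TF1)
#3 stroke at R1  (J1: last free bond brings flow in)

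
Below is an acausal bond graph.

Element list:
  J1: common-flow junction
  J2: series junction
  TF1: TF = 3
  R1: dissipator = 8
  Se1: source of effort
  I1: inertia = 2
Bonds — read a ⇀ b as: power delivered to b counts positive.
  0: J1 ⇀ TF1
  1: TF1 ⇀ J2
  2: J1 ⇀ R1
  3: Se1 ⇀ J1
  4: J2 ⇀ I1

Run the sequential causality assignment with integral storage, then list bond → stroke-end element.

#0 →TF1
#1 →J2
#2 →J1
#3 →J1
#4 →I1

#3 |J1  (Se1: effort source, stroke at far end)
#4 |I1  (I1 outputs flow p/I1)
#1 |J2  (J2 flow already set via bond 4)
#0 |TF1  (TF1: transformer flips bond 1)
#2 |J1  (common-f at J1 fixed by 0)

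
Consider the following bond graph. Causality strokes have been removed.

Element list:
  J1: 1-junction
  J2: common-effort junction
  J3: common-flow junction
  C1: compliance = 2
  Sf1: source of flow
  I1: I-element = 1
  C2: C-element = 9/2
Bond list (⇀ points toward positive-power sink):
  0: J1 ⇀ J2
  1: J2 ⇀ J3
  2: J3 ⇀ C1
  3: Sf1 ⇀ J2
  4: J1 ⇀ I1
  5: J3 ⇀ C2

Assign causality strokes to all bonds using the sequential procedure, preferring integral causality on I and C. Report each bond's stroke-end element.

#3 |Sf1  (Sf1 (Sf) sets flow on bond)
#2 |J3  (C1 outputs effort q/C1)
#4 |I1  (I1 outputs flow p/I1)
#0 |J1  (J1 flow already set via bond 4)
#1 |J2  (J2: last free bond brings effort in)
#5 |J3  (J3: bond 1 brought flow, rest push out)

b0 →J1
b1 →J2
b2 →J3
b3 →Sf1
b4 →I1
b5 →J3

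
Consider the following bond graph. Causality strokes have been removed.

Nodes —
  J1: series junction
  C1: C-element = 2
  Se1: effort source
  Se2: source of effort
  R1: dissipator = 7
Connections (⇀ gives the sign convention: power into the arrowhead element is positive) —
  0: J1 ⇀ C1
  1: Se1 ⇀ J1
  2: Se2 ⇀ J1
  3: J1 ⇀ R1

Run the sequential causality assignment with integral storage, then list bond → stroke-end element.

bond 0 |J1
bond 1 |J1
bond 2 |J1
bond 3 |R1

β1 stroke→J1  (Se1 fixes effort; stroke away)
β2 stroke→J1  (source Se2 imposes e)
β0 stroke→J1  (prefer integral on C1)
β3 stroke→R1  (J1 needs exactly one f-in)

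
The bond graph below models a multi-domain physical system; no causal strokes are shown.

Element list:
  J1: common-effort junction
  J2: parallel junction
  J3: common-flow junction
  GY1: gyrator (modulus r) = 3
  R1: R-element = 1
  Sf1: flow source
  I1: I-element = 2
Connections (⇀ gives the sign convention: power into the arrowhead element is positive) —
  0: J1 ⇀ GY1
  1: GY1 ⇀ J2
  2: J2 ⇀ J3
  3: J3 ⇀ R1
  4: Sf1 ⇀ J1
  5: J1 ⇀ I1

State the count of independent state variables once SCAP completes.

1  (I1 all integral)

#4 stroke at Sf1  (Sf1 (Sf) sets flow on bond)
#5 stroke at I1  (I1 integral (f out))
#0 stroke at J1  (J1: last free bond brings effort in)
#1 stroke at J2  (GY1 both-in/both-out from 0)
#2 stroke at J3  (J2: bond 1 brought effort, rest push out)
#3 stroke at R1  (only one flow-in slot at J3)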